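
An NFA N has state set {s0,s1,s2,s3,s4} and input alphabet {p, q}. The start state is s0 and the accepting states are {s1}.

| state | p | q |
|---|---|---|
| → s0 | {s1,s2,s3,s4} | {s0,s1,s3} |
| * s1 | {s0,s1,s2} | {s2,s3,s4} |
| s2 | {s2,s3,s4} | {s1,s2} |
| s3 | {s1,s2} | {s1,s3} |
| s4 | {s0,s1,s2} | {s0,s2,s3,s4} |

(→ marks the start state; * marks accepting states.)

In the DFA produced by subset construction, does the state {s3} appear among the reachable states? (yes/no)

Start state of the DFA: {s0}.
{s0} --p--> {s1,s2,s3,s4}  [new]
{s0} --q--> {s0,s1,s3}  [new]
{s1,s2,s3,s4} --p--> {s0,s1,s2,s3,s4}  [new]
{s1,s2,s3,s4} --q--> {s0,s1,s2,s3,s4}  [seen]
{s0,s1,s3} --p--> {s0,s1,s2,s3,s4}  [seen]
{s0,s1,s3} --q--> {s0,s1,s2,s3,s4}  [seen]
{s0,s1,s2,s3,s4} --p--> {s0,s1,s2,s3,s4}  [seen]
{s0,s1,s2,s3,s4} --q--> {s0,s1,s2,s3,s4}  [seen]
Reachable DFA states: {s0}, {s1,s2,s3,s4}, {s0,s1,s3}, {s0,s1,s2,s3,s4}.
{s3} is not among them.

no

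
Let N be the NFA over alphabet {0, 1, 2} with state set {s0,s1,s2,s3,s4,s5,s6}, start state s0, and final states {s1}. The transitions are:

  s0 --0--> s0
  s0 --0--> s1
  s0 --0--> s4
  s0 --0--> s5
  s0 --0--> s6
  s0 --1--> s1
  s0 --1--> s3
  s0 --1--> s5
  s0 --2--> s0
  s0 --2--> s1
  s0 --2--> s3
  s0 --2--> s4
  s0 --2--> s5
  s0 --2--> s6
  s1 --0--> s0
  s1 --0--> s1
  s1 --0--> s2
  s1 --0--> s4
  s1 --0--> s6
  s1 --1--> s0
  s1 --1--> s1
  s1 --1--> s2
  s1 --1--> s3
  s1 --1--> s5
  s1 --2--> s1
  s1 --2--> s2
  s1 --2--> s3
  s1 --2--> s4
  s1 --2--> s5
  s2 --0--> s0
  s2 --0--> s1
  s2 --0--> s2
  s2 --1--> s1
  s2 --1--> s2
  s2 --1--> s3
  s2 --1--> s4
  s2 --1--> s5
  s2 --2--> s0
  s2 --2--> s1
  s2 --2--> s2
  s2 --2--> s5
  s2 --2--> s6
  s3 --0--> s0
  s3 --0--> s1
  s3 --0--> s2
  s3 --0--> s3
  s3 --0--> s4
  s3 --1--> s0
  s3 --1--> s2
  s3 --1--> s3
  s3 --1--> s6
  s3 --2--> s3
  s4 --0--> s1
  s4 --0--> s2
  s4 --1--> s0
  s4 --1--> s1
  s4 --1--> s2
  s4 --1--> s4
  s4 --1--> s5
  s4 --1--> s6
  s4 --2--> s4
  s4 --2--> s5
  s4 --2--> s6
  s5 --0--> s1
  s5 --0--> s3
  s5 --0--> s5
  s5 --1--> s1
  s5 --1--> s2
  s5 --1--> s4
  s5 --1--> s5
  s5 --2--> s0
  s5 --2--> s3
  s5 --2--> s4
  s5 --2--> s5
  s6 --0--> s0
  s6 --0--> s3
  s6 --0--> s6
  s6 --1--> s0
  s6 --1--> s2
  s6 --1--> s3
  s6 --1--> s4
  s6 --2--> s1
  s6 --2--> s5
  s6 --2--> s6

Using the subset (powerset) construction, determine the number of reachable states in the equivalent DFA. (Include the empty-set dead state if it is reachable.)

Start state of the DFA: {s0}.
{s0} --0--> {s0,s1,s4,s5,s6}  [new]
{s0} --1--> {s1,s3,s5}  [new]
{s0} --2--> {s0,s1,s3,s4,s5,s6}  [new]
{s0,s1,s4,s5,s6} --0--> {s0,s1,s2,s3,s4,s5,s6}  [new]
{s0,s1,s4,s5,s6} --1--> {s0,s1,s2,s3,s4,s5,s6}  [seen]
{s0,s1,s4,s5,s6} --2--> {s0,s1,s2,s3,s4,s5,s6}  [seen]
{s1,s3,s5} --0--> {s0,s1,s2,s3,s4,s5,s6}  [seen]
{s1,s3,s5} --1--> {s0,s1,s2,s3,s4,s5,s6}  [seen]
{s1,s3,s5} --2--> {s0,s1,s2,s3,s4,s5}  [new]
{s0,s1,s3,s4,s5,s6} --0--> {s0,s1,s2,s3,s4,s5,s6}  [seen]
{s0,s1,s3,s4,s5,s6} --1--> {s0,s1,s2,s3,s4,s5,s6}  [seen]
{s0,s1,s3,s4,s5,s6} --2--> {s0,s1,s2,s3,s4,s5,s6}  [seen]
{s0,s1,s2,s3,s4,s5,s6} --0--> {s0,s1,s2,s3,s4,s5,s6}  [seen]
{s0,s1,s2,s3,s4,s5,s6} --1--> {s0,s1,s2,s3,s4,s5,s6}  [seen]
{s0,s1,s2,s3,s4,s5,s6} --2--> {s0,s1,s2,s3,s4,s5,s6}  [seen]
{s0,s1,s2,s3,s4,s5} --0--> {s0,s1,s2,s3,s4,s5,s6}  [seen]
{s0,s1,s2,s3,s4,s5} --1--> {s0,s1,s2,s3,s4,s5,s6}  [seen]
{s0,s1,s2,s3,s4,s5} --2--> {s0,s1,s2,s3,s4,s5,s6}  [seen]
Reachable DFA states: {s0}, {s0,s1,s4,s5,s6}, {s1,s3,s5}, {s0,s1,s3,s4,s5,s6}, {s0,s1,s2,s3,s4,s5,s6}, {s0,s1,s2,s3,s4,s5}.

6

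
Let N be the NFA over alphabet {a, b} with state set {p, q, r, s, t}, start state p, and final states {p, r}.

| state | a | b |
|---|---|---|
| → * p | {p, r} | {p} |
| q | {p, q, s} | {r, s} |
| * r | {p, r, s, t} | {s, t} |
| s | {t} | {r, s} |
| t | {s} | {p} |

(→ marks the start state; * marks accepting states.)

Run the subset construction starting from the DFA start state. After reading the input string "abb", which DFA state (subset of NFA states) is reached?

{p, r, s}

Start: {p}.
δ(p,a) = {p, r}.
Union: {p, r}.
After a: {p, r}.
δ(p,b) = {p}; δ(r,b) = {s, t}.
Union: {p, s, t}.
After b: {p, s, t}.
δ(p,b) = {p}; δ(s,b) = {r, s}; δ(t,b) = {p}.
Union: {p, r, s}.
After b: {p, r, s}.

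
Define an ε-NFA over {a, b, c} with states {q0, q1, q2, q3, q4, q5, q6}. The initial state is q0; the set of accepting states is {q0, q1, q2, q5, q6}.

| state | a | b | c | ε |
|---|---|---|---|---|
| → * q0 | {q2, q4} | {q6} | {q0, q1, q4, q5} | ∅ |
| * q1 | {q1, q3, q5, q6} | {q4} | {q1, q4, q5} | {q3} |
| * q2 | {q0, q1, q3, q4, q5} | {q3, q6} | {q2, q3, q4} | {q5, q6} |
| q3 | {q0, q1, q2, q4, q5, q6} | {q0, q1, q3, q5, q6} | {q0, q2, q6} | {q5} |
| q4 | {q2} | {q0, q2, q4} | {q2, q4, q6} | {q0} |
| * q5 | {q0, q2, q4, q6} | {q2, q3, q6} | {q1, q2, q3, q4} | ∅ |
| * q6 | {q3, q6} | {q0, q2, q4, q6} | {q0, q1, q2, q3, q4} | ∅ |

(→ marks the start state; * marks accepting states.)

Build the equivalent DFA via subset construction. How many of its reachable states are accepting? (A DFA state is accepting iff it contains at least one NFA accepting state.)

Start state of the DFA: {q0} (ε-closure of the NFA start).
{q0} --a--> {q0, q2, q4, q5, q6}  [new]
{q0} --b--> {q6}  [new]
{q0} --c--> {q0, q1, q3, q4, q5}  [new]
{q0, q2, q4, q5, q6} --a--> {q0, q1, q2, q3, q4, q5, q6}  [new]
{q0, q2, q4, q5, q6} --b--> {q0, q2, q3, q4, q5, q6}  [new]
{q0, q2, q4, q5, q6} --c--> {q0, q1, q2, q3, q4, q5, q6}  [seen]
{q6} --a--> {q3, q5, q6}  [new]
{q6} --b--> {q0, q2, q4, q5, q6}  [seen]
{q6} --c--> {q0, q1, q2, q3, q4, q5, q6}  [seen]
{q0, q1, q3, q4, q5} --a--> {q0, q1, q2, q3, q4, q5, q6}  [seen]
{q0, q1, q3, q4, q5} --b--> {q0, q1, q2, q3, q4, q5, q6}  [seen]
{q0, q1, q3, q4, q5} --c--> {q0, q1, q2, q3, q4, q5, q6}  [seen]
{q0, q1, q2, q3, q4, q5, q6} --a--> {q0, q1, q2, q3, q4, q5, q6}  [seen]
{q0, q1, q2, q3, q4, q5, q6} --b--> {q0, q1, q2, q3, q4, q5, q6}  [seen]
{q0, q1, q2, q3, q4, q5, q6} --c--> {q0, q1, q2, q3, q4, q5, q6}  [seen]
{q0, q2, q3, q4, q5, q6} --a--> {q0, q1, q2, q3, q4, q5, q6}  [seen]
{q0, q2, q3, q4, q5, q6} --b--> {q0, q1, q2, q3, q4, q5, q6}  [seen]
{q0, q2, q3, q4, q5, q6} --c--> {q0, q1, q2, q3, q4, q5, q6}  [seen]
{q3, q5, q6} --a--> {q0, q1, q2, q3, q4, q5, q6}  [seen]
{q3, q5, q6} --b--> {q0, q1, q2, q3, q4, q5, q6}  [seen]
{q3, q5, q6} --c--> {q0, q1, q2, q3, q4, q5, q6}  [seen]
Reachable DFA states: {q0}, {q0, q2, q4, q5, q6}, {q6}, {q0, q1, q3, q4, q5}, {q0, q1, q2, q3, q4, q5, q6}, {q0, q2, q3, q4, q5, q6}, {q3, q5, q6}.
Accepting DFA states (contain an NFA accepting state): {q0}, {q0, q2, q4, q5, q6}, {q6}, {q0, q1, q3, q4, q5}, {q0, q1, q2, q3, q4, q5, q6}, {q0, q2, q3, q4, q5, q6}, {q3, q5, q6}.

7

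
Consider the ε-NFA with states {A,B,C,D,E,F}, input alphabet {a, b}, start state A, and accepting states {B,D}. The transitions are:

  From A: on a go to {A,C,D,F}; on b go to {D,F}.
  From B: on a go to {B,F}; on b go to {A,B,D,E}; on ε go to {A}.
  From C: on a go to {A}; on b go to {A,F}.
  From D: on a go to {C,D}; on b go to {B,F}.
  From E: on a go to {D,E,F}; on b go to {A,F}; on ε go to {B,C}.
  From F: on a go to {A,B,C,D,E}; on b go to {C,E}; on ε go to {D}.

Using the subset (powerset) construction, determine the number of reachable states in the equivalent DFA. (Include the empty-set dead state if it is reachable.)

5

Start state of the DFA: {A} (ε-closure of the NFA start).
{A} --a--> {A,C,D,F}  [new]
{A} --b--> {D,F}  [new]
{A,C,D,F} --a--> {A,B,C,D,E,F}  [new]
{A,C,D,F} --b--> {A,B,C,D,E,F}  [seen]
{D,F} --a--> {A,B,C,D,E}  [new]
{D,F} --b--> {A,B,C,D,E,F}  [seen]
{A,B,C,D,E,F} --a--> {A,B,C,D,E,F}  [seen]
{A,B,C,D,E,F} --b--> {A,B,C,D,E,F}  [seen]
{A,B,C,D,E} --a--> {A,B,C,D,E,F}  [seen]
{A,B,C,D,E} --b--> {A,B,C,D,E,F}  [seen]
Reachable DFA states: {A}, {A,C,D,F}, {D,F}, {A,B,C,D,E,F}, {A,B,C,D,E}.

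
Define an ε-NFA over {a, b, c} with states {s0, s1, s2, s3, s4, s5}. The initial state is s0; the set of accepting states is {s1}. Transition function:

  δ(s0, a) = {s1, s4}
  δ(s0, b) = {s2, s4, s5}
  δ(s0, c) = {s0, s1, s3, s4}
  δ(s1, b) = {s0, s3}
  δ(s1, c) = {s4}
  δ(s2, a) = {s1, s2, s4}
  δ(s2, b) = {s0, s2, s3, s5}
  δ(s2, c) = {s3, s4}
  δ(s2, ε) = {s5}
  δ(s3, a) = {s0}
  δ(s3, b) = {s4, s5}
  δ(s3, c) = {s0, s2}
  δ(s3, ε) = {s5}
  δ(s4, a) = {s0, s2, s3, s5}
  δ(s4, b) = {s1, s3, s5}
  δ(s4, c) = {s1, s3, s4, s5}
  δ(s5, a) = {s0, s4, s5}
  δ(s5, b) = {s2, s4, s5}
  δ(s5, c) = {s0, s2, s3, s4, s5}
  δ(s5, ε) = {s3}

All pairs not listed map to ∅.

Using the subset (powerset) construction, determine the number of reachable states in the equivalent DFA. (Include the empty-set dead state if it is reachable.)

9

Start state of the DFA: {s0} (ε-closure of the NFA start).
{s0} --a--> {s1, s4}  [new]
{s0} --b--> {s2, s3, s4, s5}  [new]
{s0} --c--> {s0, s1, s3, s4, s5}  [new]
{s1, s4} --a--> {s0, s2, s3, s5}  [new]
{s1, s4} --b--> {s0, s1, s3, s5}  [new]
{s1, s4} --c--> {s1, s3, s4, s5}  [new]
{s2, s3, s4, s5} --a--> {s0, s1, s2, s3, s4, s5}  [new]
{s2, s3, s4, s5} --b--> {s0, s1, s2, s3, s4, s5}  [seen]
{s2, s3, s4, s5} --c--> {s0, s1, s2, s3, s4, s5}  [seen]
{s0, s1, s3, s4, s5} --a--> {s0, s1, s2, s3, s4, s5}  [seen]
{s0, s1, s3, s4, s5} --b--> {s0, s1, s2, s3, s4, s5}  [seen]
{s0, s1, s3, s4, s5} --c--> {s0, s1, s2, s3, s4, s5}  [seen]
{s0, s2, s3, s5} --a--> {s0, s1, s2, s3, s4, s5}  [seen]
{s0, s2, s3, s5} --b--> {s0, s2, s3, s4, s5}  [new]
{s0, s2, s3, s5} --c--> {s0, s1, s2, s3, s4, s5}  [seen]
{s0, s1, s3, s5} --a--> {s0, s1, s3, s4, s5}  [seen]
{s0, s1, s3, s5} --b--> {s0, s2, s3, s4, s5}  [seen]
{s0, s1, s3, s5} --c--> {s0, s1, s2, s3, s4, s5}  [seen]
{s1, s3, s4, s5} --a--> {s0, s2, s3, s4, s5}  [seen]
{s1, s3, s4, s5} --b--> {s0, s1, s2, s3, s4, s5}  [seen]
{s1, s3, s4, s5} --c--> {s0, s1, s2, s3, s4, s5}  [seen]
{s0, s1, s2, s3, s4, s5} --a--> {s0, s1, s2, s3, s4, s5}  [seen]
{s0, s1, s2, s3, s4, s5} --b--> {s0, s1, s2, s3, s4, s5}  [seen]
{s0, s1, s2, s3, s4, s5} --c--> {s0, s1, s2, s3, s4, s5}  [seen]
{s0, s2, s3, s4, s5} --a--> {s0, s1, s2, s3, s4, s5}  [seen]
{s0, s2, s3, s4, s5} --b--> {s0, s1, s2, s3, s4, s5}  [seen]
{s0, s2, s3, s4, s5} --c--> {s0, s1, s2, s3, s4, s5}  [seen]
Reachable DFA states: {s0}, {s1, s4}, {s2, s3, s4, s5}, {s0, s1, s3, s4, s5}, {s0, s2, s3, s5}, {s0, s1, s3, s5}, {s1, s3, s4, s5}, {s0, s1, s2, s3, s4, s5}, {s0, s2, s3, s4, s5}.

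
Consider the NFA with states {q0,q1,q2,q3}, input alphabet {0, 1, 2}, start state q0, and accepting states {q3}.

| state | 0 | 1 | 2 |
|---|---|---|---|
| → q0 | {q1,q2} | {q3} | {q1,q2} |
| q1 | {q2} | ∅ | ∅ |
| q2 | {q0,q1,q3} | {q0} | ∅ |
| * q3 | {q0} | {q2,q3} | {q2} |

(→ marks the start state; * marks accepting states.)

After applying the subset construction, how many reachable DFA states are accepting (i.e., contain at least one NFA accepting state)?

6

Start state of the DFA: {q0}.
{q0} --0--> {q1,q2}  [new]
{q0} --1--> {q3}  [new]
{q0} --2--> {q1,q2}  [seen]
{q1,q2} --0--> {q0,q1,q2,q3}  [new]
{q1,q2} --1--> {q0}  [seen]
{q1,q2} --2--> ∅  [new]
{q3} --0--> {q0}  [seen]
{q3} --1--> {q2,q3}  [new]
{q3} --2--> {q2}  [new]
{q0,q1,q2,q3} --0--> {q0,q1,q2,q3}  [seen]
{q0,q1,q2,q3} --1--> {q0,q2,q3}  [new]
{q0,q1,q2,q3} --2--> {q1,q2}  [seen]
∅ --0--> ∅  [seen]
∅ --1--> ∅  [seen]
∅ --2--> ∅  [seen]
{q2,q3} --0--> {q0,q1,q3}  [new]
{q2,q3} --1--> {q0,q2,q3}  [seen]
{q2,q3} --2--> {q2}  [seen]
{q2} --0--> {q0,q1,q3}  [seen]
{q2} --1--> {q0}  [seen]
{q2} --2--> ∅  [seen]
{q0,q2,q3} --0--> {q0,q1,q2,q3}  [seen]
{q0,q2,q3} --1--> {q0,q2,q3}  [seen]
{q0,q2,q3} --2--> {q1,q2}  [seen]
{q0,q1,q3} --0--> {q0,q1,q2}  [new]
{q0,q1,q3} --1--> {q2,q3}  [seen]
{q0,q1,q3} --2--> {q1,q2}  [seen]
{q0,q1,q2} --0--> {q0,q1,q2,q3}  [seen]
{q0,q1,q2} --1--> {q0,q3}  [new]
{q0,q1,q2} --2--> {q1,q2}  [seen]
{q0,q3} --0--> {q0,q1,q2}  [seen]
{q0,q3} --1--> {q2,q3}  [seen]
{q0,q3} --2--> {q1,q2}  [seen]
Reachable DFA states: {q0}, {q1,q2}, {q3}, {q0,q1,q2,q3}, ∅, {q2,q3}, {q2}, {q0,q2,q3}, {q0,q1,q3}, {q0,q1,q2}, {q0,q3}.
Accepting DFA states (contain an NFA accepting state): {q3}, {q0,q1,q2,q3}, {q2,q3}, {q0,q2,q3}, {q0,q1,q3}, {q0,q3}.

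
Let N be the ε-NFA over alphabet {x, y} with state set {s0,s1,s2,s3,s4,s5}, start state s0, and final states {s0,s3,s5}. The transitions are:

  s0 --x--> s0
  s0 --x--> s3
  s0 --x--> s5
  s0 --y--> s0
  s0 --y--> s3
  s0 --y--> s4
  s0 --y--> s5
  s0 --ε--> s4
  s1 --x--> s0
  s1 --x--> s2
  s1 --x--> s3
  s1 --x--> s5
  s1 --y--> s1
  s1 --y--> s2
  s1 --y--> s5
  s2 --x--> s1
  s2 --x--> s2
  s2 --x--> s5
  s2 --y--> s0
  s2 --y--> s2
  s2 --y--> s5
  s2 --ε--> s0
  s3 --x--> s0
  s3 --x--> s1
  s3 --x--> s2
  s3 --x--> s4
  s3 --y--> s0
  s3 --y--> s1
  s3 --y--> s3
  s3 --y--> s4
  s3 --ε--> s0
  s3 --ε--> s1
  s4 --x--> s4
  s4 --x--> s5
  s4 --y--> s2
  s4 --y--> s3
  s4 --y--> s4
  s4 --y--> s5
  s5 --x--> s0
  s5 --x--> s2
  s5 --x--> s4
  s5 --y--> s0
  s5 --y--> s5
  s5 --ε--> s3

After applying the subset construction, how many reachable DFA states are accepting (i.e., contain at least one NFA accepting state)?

3

Start state of the DFA: {s0,s4} (ε-closure of the NFA start).
{s0,s4} --x--> {s0,s1,s3,s4,s5}  [new]
{s0,s4} --y--> {s0,s1,s2,s3,s4,s5}  [new]
{s0,s1,s3,s4,s5} --x--> {s0,s1,s2,s3,s4,s5}  [seen]
{s0,s1,s3,s4,s5} --y--> {s0,s1,s2,s3,s4,s5}  [seen]
{s0,s1,s2,s3,s4,s5} --x--> {s0,s1,s2,s3,s4,s5}  [seen]
{s0,s1,s2,s3,s4,s5} --y--> {s0,s1,s2,s3,s4,s5}  [seen]
Reachable DFA states: {s0,s4}, {s0,s1,s3,s4,s5}, {s0,s1,s2,s3,s4,s5}.
Accepting DFA states (contain an NFA accepting state): {s0,s4}, {s0,s1,s3,s4,s5}, {s0,s1,s2,s3,s4,s5}.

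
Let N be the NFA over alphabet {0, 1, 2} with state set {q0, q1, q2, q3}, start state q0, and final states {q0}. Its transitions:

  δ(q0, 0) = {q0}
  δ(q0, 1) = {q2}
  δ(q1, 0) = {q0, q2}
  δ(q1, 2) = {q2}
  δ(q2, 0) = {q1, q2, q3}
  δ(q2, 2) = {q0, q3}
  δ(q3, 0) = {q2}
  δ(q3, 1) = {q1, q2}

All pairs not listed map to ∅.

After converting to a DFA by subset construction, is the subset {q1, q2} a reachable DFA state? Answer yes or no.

yes

Start state of the DFA: {q0}.
{q0} --0--> {q0}  [seen]
{q0} --1--> {q2}  [new]
{q0} --2--> ∅  [new]
{q2} --0--> {q1, q2, q3}  [new]
{q2} --1--> ∅  [seen]
{q2} --2--> {q0, q3}  [new]
∅ --0--> ∅  [seen]
∅ --1--> ∅  [seen]
∅ --2--> ∅  [seen]
{q1, q2, q3} --0--> {q0, q1, q2, q3}  [new]
{q1, q2, q3} --1--> {q1, q2}  [new]
{q1, q2, q3} --2--> {q0, q2, q3}  [new]
{q0, q3} --0--> {q0, q2}  [new]
{q0, q3} --1--> {q1, q2}  [seen]
{q0, q3} --2--> ∅  [seen]
{q0, q1, q2, q3} --0--> {q0, q1, q2, q3}  [seen]
{q0, q1, q2, q3} --1--> {q1, q2}  [seen]
{q0, q1, q2, q3} --2--> {q0, q2, q3}  [seen]
{q1, q2} --0--> {q0, q1, q2, q3}  [seen]
{q1, q2} --1--> ∅  [seen]
{q1, q2} --2--> {q0, q2, q3}  [seen]
{q0, q2, q3} --0--> {q0, q1, q2, q3}  [seen]
{q0, q2, q3} --1--> {q1, q2}  [seen]
{q0, q2, q3} --2--> {q0, q3}  [seen]
{q0, q2} --0--> {q0, q1, q2, q3}  [seen]
{q0, q2} --1--> {q2}  [seen]
{q0, q2} --2--> {q0, q3}  [seen]
Reachable DFA states: {q0}, {q2}, ∅, {q1, q2, q3}, {q0, q3}, {q0, q1, q2, q3}, {q1, q2}, {q0, q2, q3}, {q0, q2}.
{q1, q2} is among them.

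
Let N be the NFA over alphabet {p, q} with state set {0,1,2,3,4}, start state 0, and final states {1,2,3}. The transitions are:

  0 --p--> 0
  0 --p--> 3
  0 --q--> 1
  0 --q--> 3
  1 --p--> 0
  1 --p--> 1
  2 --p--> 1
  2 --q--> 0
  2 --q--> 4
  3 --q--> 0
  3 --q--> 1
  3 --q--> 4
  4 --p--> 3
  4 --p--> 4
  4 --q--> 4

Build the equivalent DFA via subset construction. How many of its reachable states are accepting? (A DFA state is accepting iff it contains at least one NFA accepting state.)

7

Start state of the DFA: {0}.
{0} --p--> {0,3}  [new]
{0} --q--> {1,3}  [new]
{0,3} --p--> {0,3}  [seen]
{0,3} --q--> {0,1,3,4}  [new]
{1,3} --p--> {0,1}  [new]
{1,3} --q--> {0,1,4}  [new]
{0,1,3,4} --p--> {0,1,3,4}  [seen]
{0,1,3,4} --q--> {0,1,3,4}  [seen]
{0,1} --p--> {0,1,3}  [new]
{0,1} --q--> {1,3}  [seen]
{0,1,4} --p--> {0,1,3,4}  [seen]
{0,1,4} --q--> {1,3,4}  [new]
{0,1,3} --p--> {0,1,3}  [seen]
{0,1,3} --q--> {0,1,3,4}  [seen]
{1,3,4} --p--> {0,1,3,4}  [seen]
{1,3,4} --q--> {0,1,4}  [seen]
Reachable DFA states: {0}, {0,3}, {1,3}, {0,1,3,4}, {0,1}, {0,1,4}, {0,1,3}, {1,3,4}.
Accepting DFA states (contain an NFA accepting state): {0,3}, {1,3}, {0,1,3,4}, {0,1}, {0,1,4}, {0,1,3}, {1,3,4}.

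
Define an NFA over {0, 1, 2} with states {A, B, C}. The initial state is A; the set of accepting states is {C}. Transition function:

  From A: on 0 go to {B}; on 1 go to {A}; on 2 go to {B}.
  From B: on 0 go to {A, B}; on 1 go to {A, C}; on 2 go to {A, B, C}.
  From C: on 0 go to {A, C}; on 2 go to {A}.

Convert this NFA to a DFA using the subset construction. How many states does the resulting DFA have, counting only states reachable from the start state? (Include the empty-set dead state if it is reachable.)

Start state of the DFA: {A}.
{A} --0--> {B}  [new]
{A} --1--> {A}  [seen]
{A} --2--> {B}  [seen]
{B} --0--> {A, B}  [new]
{B} --1--> {A, C}  [new]
{B} --2--> {A, B, C}  [new]
{A, B} --0--> {A, B}  [seen]
{A, B} --1--> {A, C}  [seen]
{A, B} --2--> {A, B, C}  [seen]
{A, C} --0--> {A, B, C}  [seen]
{A, C} --1--> {A}  [seen]
{A, C} --2--> {A, B}  [seen]
{A, B, C} --0--> {A, B, C}  [seen]
{A, B, C} --1--> {A, C}  [seen]
{A, B, C} --2--> {A, B, C}  [seen]
Reachable DFA states: {A}, {B}, {A, B}, {A, C}, {A, B, C}.

5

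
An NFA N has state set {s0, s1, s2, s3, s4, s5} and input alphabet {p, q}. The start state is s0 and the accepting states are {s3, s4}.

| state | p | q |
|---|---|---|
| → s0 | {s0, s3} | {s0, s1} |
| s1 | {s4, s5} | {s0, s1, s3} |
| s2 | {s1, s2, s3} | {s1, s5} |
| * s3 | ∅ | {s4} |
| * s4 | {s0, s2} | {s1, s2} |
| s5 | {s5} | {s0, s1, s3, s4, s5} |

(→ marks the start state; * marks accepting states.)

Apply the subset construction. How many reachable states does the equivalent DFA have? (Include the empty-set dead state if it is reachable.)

Start state of the DFA: {s0}.
{s0} --p--> {s0, s3}  [new]
{s0} --q--> {s0, s1}  [new]
{s0, s3} --p--> {s0, s3}  [seen]
{s0, s3} --q--> {s0, s1, s4}  [new]
{s0, s1} --p--> {s0, s3, s4, s5}  [new]
{s0, s1} --q--> {s0, s1, s3}  [new]
{s0, s1, s4} --p--> {s0, s2, s3, s4, s5}  [new]
{s0, s1, s4} --q--> {s0, s1, s2, s3}  [new]
{s0, s3, s4, s5} --p--> {s0, s2, s3, s5}  [new]
{s0, s3, s4, s5} --q--> {s0, s1, s2, s3, s4, s5}  [new]
{s0, s1, s3} --p--> {s0, s3, s4, s5}  [seen]
{s0, s1, s3} --q--> {s0, s1, s3, s4}  [new]
{s0, s2, s3, s4, s5} --p--> {s0, s1, s2, s3, s5}  [new]
{s0, s2, s3, s4, s5} --q--> {s0, s1, s2, s3, s4, s5}  [seen]
{s0, s1, s2, s3} --p--> {s0, s1, s2, s3, s4, s5}  [seen]
{s0, s1, s2, s3} --q--> {s0, s1, s3, s4, s5}  [new]
{s0, s2, s3, s5} --p--> {s0, s1, s2, s3, s5}  [seen]
{s0, s2, s3, s5} --q--> {s0, s1, s3, s4, s5}  [seen]
{s0, s1, s2, s3, s4, s5} --p--> {s0, s1, s2, s3, s4, s5}  [seen]
{s0, s1, s2, s3, s4, s5} --q--> {s0, s1, s2, s3, s4, s5}  [seen]
{s0, s1, s3, s4} --p--> {s0, s2, s3, s4, s5}  [seen]
{s0, s1, s3, s4} --q--> {s0, s1, s2, s3, s4}  [new]
{s0, s1, s2, s3, s5} --p--> {s0, s1, s2, s3, s4, s5}  [seen]
{s0, s1, s2, s3, s5} --q--> {s0, s1, s3, s4, s5}  [seen]
{s0, s1, s3, s4, s5} --p--> {s0, s2, s3, s4, s5}  [seen]
{s0, s1, s3, s4, s5} --q--> {s0, s1, s2, s3, s4, s5}  [seen]
{s0, s1, s2, s3, s4} --p--> {s0, s1, s2, s3, s4, s5}  [seen]
{s0, s1, s2, s3, s4} --q--> {s0, s1, s2, s3, s4, s5}  [seen]
Reachable DFA states: {s0}, {s0, s3}, {s0, s1}, {s0, s1, s4}, {s0, s3, s4, s5}, {s0, s1, s3}, {s0, s2, s3, s4, s5}, {s0, s1, s2, s3}, {s0, s2, s3, s5}, {s0, s1, s2, s3, s4, s5}, {s0, s1, s3, s4}, {s0, s1, s2, s3, s5}, {s0, s1, s3, s4, s5}, {s0, s1, s2, s3, s4}.

14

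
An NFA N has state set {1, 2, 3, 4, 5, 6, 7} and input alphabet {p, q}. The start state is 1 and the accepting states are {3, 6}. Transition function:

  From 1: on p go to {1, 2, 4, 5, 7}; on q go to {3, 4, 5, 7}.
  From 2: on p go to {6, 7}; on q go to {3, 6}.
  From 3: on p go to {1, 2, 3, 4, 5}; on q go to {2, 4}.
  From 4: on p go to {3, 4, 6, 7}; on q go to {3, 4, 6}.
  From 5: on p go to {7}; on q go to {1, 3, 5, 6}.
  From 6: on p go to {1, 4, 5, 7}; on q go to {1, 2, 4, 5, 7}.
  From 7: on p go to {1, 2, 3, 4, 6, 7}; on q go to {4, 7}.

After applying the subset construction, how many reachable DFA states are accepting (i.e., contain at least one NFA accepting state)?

Start state of the DFA: {1}.
{1} --p--> {1, 2, 4, 5, 7}  [new]
{1} --q--> {3, 4, 5, 7}  [new]
{1, 2, 4, 5, 7} --p--> {1, 2, 3, 4, 5, 6, 7}  [new]
{1, 2, 4, 5, 7} --q--> {1, 3, 4, 5, 6, 7}  [new]
{3, 4, 5, 7} --p--> {1, 2, 3, 4, 5, 6, 7}  [seen]
{3, 4, 5, 7} --q--> {1, 2, 3, 4, 5, 6, 7}  [seen]
{1, 2, 3, 4, 5, 6, 7} --p--> {1, 2, 3, 4, 5, 6, 7}  [seen]
{1, 2, 3, 4, 5, 6, 7} --q--> {1, 2, 3, 4, 5, 6, 7}  [seen]
{1, 3, 4, 5, 6, 7} --p--> {1, 2, 3, 4, 5, 6, 7}  [seen]
{1, 3, 4, 5, 6, 7} --q--> {1, 2, 3, 4, 5, 6, 7}  [seen]
Reachable DFA states: {1}, {1, 2, 4, 5, 7}, {3, 4, 5, 7}, {1, 2, 3, 4, 5, 6, 7}, {1, 3, 4, 5, 6, 7}.
Accepting DFA states (contain an NFA accepting state): {3, 4, 5, 7}, {1, 2, 3, 4, 5, 6, 7}, {1, 3, 4, 5, 6, 7}.

3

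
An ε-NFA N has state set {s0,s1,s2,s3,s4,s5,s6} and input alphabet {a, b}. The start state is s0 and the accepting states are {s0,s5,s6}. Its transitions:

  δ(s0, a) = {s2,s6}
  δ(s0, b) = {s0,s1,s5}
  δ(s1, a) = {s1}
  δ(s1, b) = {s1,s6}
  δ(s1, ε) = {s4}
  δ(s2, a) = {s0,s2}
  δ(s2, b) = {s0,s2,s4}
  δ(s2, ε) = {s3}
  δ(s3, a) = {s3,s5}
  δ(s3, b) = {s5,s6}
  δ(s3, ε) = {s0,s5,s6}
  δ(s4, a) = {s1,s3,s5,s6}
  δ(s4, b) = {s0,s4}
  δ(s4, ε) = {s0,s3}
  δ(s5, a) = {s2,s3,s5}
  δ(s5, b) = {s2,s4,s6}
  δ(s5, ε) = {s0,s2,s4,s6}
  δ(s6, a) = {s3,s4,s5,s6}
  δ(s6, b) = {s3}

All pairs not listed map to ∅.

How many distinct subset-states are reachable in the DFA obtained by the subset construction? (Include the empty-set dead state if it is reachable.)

Start state of the DFA: {s0} (ε-closure of the NFA start).
{s0} --a--> {s0,s2,s3,s4,s5,s6}  [new]
{s0} --b--> {s0,s1,s2,s3,s4,s5,s6}  [new]
{s0,s2,s3,s4,s5,s6} --a--> {s0,s1,s2,s3,s4,s5,s6}  [seen]
{s0,s2,s3,s4,s5,s6} --b--> {s0,s1,s2,s3,s4,s5,s6}  [seen]
{s0,s1,s2,s3,s4,s5,s6} --a--> {s0,s1,s2,s3,s4,s5,s6}  [seen]
{s0,s1,s2,s3,s4,s5,s6} --b--> {s0,s1,s2,s3,s4,s5,s6}  [seen]
Reachable DFA states: {s0}, {s0,s2,s3,s4,s5,s6}, {s0,s1,s2,s3,s4,s5,s6}.

3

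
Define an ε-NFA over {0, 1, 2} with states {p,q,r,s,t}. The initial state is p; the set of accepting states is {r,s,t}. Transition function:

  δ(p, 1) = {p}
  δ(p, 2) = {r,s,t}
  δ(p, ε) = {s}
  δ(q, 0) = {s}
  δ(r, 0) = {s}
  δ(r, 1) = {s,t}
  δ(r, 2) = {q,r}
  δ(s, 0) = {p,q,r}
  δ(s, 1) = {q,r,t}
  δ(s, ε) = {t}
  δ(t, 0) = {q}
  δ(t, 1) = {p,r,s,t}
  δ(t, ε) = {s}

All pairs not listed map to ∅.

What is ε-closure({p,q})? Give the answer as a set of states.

Begin with {p,q}.
p →ε {s}; add s.
s →ε {t}; add t.
ε-closure = {p,q,s,t}.

{p,q,s,t}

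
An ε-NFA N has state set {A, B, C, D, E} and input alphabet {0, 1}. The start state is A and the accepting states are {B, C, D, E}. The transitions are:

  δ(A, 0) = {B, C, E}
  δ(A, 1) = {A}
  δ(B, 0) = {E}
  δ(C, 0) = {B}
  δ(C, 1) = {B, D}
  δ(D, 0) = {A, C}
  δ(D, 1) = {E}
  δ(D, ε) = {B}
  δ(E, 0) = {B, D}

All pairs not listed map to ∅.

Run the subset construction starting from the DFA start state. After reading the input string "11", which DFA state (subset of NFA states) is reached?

{A}

Start: {A}.
δ(A,1) = {A}.
Union: {A}.
After 1: {A}.
δ(A,1) = {A}.
Union: {A}.
After 1: {A}.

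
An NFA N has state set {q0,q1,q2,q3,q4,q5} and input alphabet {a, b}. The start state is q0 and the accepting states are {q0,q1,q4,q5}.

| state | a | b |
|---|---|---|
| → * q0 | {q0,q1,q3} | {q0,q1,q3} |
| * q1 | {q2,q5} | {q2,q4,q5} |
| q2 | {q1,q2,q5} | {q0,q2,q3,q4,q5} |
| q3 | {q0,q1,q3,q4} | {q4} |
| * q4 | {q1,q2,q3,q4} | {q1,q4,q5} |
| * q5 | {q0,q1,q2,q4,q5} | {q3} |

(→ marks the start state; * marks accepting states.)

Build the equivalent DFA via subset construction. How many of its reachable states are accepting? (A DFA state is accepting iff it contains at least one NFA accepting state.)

3

Start state of the DFA: {q0}.
{q0} --a--> {q0,q1,q3}  [new]
{q0} --b--> {q0,q1,q3}  [seen]
{q0,q1,q3} --a--> {q0,q1,q2,q3,q4,q5}  [new]
{q0,q1,q3} --b--> {q0,q1,q2,q3,q4,q5}  [seen]
{q0,q1,q2,q3,q4,q5} --a--> {q0,q1,q2,q3,q4,q5}  [seen]
{q0,q1,q2,q3,q4,q5} --b--> {q0,q1,q2,q3,q4,q5}  [seen]
Reachable DFA states: {q0}, {q0,q1,q3}, {q0,q1,q2,q3,q4,q5}.
Accepting DFA states (contain an NFA accepting state): {q0}, {q0,q1,q3}, {q0,q1,q2,q3,q4,q5}.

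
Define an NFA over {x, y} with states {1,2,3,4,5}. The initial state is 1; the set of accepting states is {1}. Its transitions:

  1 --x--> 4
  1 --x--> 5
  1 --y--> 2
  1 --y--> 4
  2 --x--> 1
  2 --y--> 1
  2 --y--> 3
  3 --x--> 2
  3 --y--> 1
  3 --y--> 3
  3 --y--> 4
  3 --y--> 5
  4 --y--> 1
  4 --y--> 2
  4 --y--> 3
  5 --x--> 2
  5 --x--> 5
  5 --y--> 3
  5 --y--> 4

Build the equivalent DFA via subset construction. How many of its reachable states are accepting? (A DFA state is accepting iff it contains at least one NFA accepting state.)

7

Start state of the DFA: {1}.
{1} --x--> {4,5}  [new]
{1} --y--> {2,4}  [new]
{4,5} --x--> {2,5}  [new]
{4,5} --y--> {1,2,3,4}  [new]
{2,4} --x--> {1}  [seen]
{2,4} --y--> {1,2,3}  [new]
{2,5} --x--> {1,2,5}  [new]
{2,5} --y--> {1,3,4}  [new]
{1,2,3,4} --x--> {1,2,4,5}  [new]
{1,2,3,4} --y--> {1,2,3,4,5}  [new]
{1,2,3} --x--> {1,2,4,5}  [seen]
{1,2,3} --y--> {1,2,3,4,5}  [seen]
{1,2,5} --x--> {1,2,4,5}  [seen]
{1,2,5} --y--> {1,2,3,4}  [seen]
{1,3,4} --x--> {2,4,5}  [new]
{1,3,4} --y--> {1,2,3,4,5}  [seen]
{1,2,4,5} --x--> {1,2,4,5}  [seen]
{1,2,4,5} --y--> {1,2,3,4}  [seen]
{1,2,3,4,5} --x--> {1,2,4,5}  [seen]
{1,2,3,4,5} --y--> {1,2,3,4,5}  [seen]
{2,4,5} --x--> {1,2,5}  [seen]
{2,4,5} --y--> {1,2,3,4}  [seen]
Reachable DFA states: {1}, {4,5}, {2,4}, {2,5}, {1,2,3,4}, {1,2,3}, {1,2,5}, {1,3,4}, {1,2,4,5}, {1,2,3,4,5}, {2,4,5}.
Accepting DFA states (contain an NFA accepting state): {1}, {1,2,3,4}, {1,2,3}, {1,2,5}, {1,3,4}, {1,2,4,5}, {1,2,3,4,5}.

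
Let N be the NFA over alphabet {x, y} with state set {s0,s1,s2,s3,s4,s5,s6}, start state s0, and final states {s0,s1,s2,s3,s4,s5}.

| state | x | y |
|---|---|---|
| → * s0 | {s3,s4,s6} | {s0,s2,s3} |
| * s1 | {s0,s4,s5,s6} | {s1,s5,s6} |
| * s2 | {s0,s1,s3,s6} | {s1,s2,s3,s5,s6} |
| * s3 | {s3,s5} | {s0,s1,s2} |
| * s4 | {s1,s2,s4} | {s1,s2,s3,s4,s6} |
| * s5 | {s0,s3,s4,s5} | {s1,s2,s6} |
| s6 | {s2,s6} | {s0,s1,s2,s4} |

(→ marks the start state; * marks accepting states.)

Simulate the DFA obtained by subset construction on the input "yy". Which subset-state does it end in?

{s0,s1,s2,s3,s5,s6}

Start: {s0}.
δ(s0,y) = {s0,s2,s3}.
Union: {s0,s2,s3}.
After y: {s0,s2,s3}.
δ(s0,y) = {s0,s2,s3}; δ(s2,y) = {s1,s2,s3,s5,s6}; δ(s3,y) = {s0,s1,s2}.
Union: {s0,s1,s2,s3,s5,s6}.
After y: {s0,s1,s2,s3,s5,s6}.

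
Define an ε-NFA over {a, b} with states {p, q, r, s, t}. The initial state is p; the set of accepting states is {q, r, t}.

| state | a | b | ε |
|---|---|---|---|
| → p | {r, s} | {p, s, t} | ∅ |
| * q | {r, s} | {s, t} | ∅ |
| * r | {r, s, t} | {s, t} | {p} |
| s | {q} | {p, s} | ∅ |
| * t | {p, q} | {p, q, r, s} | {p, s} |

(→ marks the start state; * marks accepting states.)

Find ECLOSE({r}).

Begin with {r}.
r →ε {p}; add p.
ε-closure = {p, r}.

{p, r}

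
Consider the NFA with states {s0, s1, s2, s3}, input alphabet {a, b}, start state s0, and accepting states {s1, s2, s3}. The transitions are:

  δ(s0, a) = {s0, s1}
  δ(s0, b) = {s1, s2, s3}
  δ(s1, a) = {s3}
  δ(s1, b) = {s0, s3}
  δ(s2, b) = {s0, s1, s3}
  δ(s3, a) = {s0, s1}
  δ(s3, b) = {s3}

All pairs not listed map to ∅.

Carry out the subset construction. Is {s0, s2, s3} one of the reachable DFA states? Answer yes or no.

Start state of the DFA: {s0}.
{s0} --a--> {s0, s1}  [new]
{s0} --b--> {s1, s2, s3}  [new]
{s0, s1} --a--> {s0, s1, s3}  [new]
{s0, s1} --b--> {s0, s1, s2, s3}  [new]
{s1, s2, s3} --a--> {s0, s1, s3}  [seen]
{s1, s2, s3} --b--> {s0, s1, s3}  [seen]
{s0, s1, s3} --a--> {s0, s1, s3}  [seen]
{s0, s1, s3} --b--> {s0, s1, s2, s3}  [seen]
{s0, s1, s2, s3} --a--> {s0, s1, s3}  [seen]
{s0, s1, s2, s3} --b--> {s0, s1, s2, s3}  [seen]
Reachable DFA states: {s0}, {s0, s1}, {s1, s2, s3}, {s0, s1, s3}, {s0, s1, s2, s3}.
{s0, s2, s3} is not among them.

no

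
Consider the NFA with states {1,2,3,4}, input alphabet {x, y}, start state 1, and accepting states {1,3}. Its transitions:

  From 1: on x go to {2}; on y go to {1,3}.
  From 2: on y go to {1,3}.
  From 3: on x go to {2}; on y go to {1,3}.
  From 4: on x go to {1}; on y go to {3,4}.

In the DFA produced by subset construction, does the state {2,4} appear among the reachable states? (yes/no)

Start state of the DFA: {1}.
{1} --x--> {2}  [new]
{1} --y--> {1,3}  [new]
{2} --x--> ∅  [new]
{2} --y--> {1,3}  [seen]
{1,3} --x--> {2}  [seen]
{1,3} --y--> {1,3}  [seen]
∅ --x--> ∅  [seen]
∅ --y--> ∅  [seen]
Reachable DFA states: {1}, {2}, {1,3}, ∅.
{2,4} is not among them.

no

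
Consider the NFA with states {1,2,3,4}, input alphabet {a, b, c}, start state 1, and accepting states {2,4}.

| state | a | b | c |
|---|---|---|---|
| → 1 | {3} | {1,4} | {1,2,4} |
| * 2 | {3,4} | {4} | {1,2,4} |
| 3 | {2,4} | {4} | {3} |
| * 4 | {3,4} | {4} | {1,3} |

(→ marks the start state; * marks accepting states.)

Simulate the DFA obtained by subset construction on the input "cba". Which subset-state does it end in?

{3,4}

Start: {1}.
δ(1,c) = {1,2,4}.
Union: {1,2,4}.
After c: {1,2,4}.
δ(1,b) = {1,4}; δ(2,b) = {4}; δ(4,b) = {4}.
Union: {1,4}.
After b: {1,4}.
δ(1,a) = {3}; δ(4,a) = {3,4}.
Union: {3,4}.
After a: {3,4}.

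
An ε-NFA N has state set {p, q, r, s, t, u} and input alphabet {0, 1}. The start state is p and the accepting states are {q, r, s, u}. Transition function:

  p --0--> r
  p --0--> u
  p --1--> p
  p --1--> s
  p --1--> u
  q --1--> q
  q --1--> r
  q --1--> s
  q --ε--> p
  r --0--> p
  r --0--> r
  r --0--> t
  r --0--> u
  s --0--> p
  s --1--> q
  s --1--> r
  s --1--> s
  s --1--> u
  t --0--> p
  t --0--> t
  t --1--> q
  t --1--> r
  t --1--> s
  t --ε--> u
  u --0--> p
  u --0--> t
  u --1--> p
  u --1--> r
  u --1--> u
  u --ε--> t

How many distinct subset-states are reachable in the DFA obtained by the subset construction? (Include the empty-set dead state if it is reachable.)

5

Start state of the DFA: {p} (ε-closure of the NFA start).
{p} --0--> {r, t, u}  [new]
{p} --1--> {p, s, t, u}  [new]
{r, t, u} --0--> {p, r, t, u}  [new]
{r, t, u} --1--> {p, q, r, s, t, u}  [new]
{p, s, t, u} --0--> {p, r, t, u}  [seen]
{p, s, t, u} --1--> {p, q, r, s, t, u}  [seen]
{p, r, t, u} --0--> {p, r, t, u}  [seen]
{p, r, t, u} --1--> {p, q, r, s, t, u}  [seen]
{p, q, r, s, t, u} --0--> {p, r, t, u}  [seen]
{p, q, r, s, t, u} --1--> {p, q, r, s, t, u}  [seen]
Reachable DFA states: {p}, {r, t, u}, {p, s, t, u}, {p, r, t, u}, {p, q, r, s, t, u}.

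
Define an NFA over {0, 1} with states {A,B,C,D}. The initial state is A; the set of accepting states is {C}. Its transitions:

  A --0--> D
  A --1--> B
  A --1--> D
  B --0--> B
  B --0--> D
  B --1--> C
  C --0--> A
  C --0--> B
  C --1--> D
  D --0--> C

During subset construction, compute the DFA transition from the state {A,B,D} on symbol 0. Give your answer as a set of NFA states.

{B,C,D}

δ(A,0) = {D}; δ(B,0) = {B,D}; δ(D,0) = {C}.
Union: {B,C,D}.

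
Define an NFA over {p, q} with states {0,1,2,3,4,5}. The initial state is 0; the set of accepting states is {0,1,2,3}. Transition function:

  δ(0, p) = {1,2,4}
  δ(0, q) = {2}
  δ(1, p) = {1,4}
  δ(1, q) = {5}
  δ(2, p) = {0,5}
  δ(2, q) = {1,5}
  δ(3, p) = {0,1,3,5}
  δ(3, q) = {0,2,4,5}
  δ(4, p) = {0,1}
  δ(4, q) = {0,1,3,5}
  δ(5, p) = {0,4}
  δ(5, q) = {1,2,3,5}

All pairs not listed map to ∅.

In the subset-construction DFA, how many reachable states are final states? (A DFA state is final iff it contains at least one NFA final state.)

14

Start state of the DFA: {0}.
{0} --p--> {1,2,4}  [new]
{0} --q--> {2}  [new]
{1,2,4} --p--> {0,1,4,5}  [new]
{1,2,4} --q--> {0,1,3,5}  [new]
{2} --p--> {0,5}  [new]
{2} --q--> {1,5}  [new]
{0,1,4,5} --p--> {0,1,2,4}  [new]
{0,1,4,5} --q--> {0,1,2,3,5}  [new]
{0,1,3,5} --p--> {0,1,2,3,4,5}  [new]
{0,1,3,5} --q--> {0,1,2,3,4,5}  [seen]
{0,5} --p--> {0,1,2,4}  [seen]
{0,5} --q--> {1,2,3,5}  [new]
{1,5} --p--> {0,1,4}  [new]
{1,5} --q--> {1,2,3,5}  [seen]
{0,1,2,4} --p--> {0,1,2,4,5}  [new]
{0,1,2,4} --q--> {0,1,2,3,5}  [seen]
{0,1,2,3,5} --p--> {0,1,2,3,4,5}  [seen]
{0,1,2,3,5} --q--> {0,1,2,3,4,5}  [seen]
{0,1,2,3,4,5} --p--> {0,1,2,3,4,5}  [seen]
{0,1,2,3,4,5} --q--> {0,1,2,3,4,5}  [seen]
{1,2,3,5} --p--> {0,1,3,4,5}  [new]
{1,2,3,5} --q--> {0,1,2,3,4,5}  [seen]
{0,1,4} --p--> {0,1,2,4}  [seen]
{0,1,4} --q--> {0,1,2,3,5}  [seen]
{0,1,2,4,5} --p--> {0,1,2,4,5}  [seen]
{0,1,2,4,5} --q--> {0,1,2,3,5}  [seen]
{0,1,3,4,5} --p--> {0,1,2,3,4,5}  [seen]
{0,1,3,4,5} --q--> {0,1,2,3,4,5}  [seen]
Reachable DFA states: {0}, {1,2,4}, {2}, {0,1,4,5}, {0,1,3,5}, {0,5}, {1,5}, {0,1,2,4}, {0,1,2,3,5}, {0,1,2,3,4,5}, {1,2,3,5}, {0,1,4}, {0,1,2,4,5}, {0,1,3,4,5}.
Accepting DFA states (contain an NFA accepting state): {0}, {1,2,4}, {2}, {0,1,4,5}, {0,1,3,5}, {0,5}, {1,5}, {0,1,2,4}, {0,1,2,3,5}, {0,1,2,3,4,5}, {1,2,3,5}, {0,1,4}, {0,1,2,4,5}, {0,1,3,4,5}.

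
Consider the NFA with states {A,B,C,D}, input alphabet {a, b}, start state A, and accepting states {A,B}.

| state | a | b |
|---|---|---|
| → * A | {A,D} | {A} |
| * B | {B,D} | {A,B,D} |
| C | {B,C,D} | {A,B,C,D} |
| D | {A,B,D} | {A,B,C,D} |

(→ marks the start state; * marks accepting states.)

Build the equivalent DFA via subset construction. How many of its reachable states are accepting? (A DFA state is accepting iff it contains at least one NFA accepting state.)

Start state of the DFA: {A}.
{A} --a--> {A,D}  [new]
{A} --b--> {A}  [seen]
{A,D} --a--> {A,B,D}  [new]
{A,D} --b--> {A,B,C,D}  [new]
{A,B,D} --a--> {A,B,D}  [seen]
{A,B,D} --b--> {A,B,C,D}  [seen]
{A,B,C,D} --a--> {A,B,C,D}  [seen]
{A,B,C,D} --b--> {A,B,C,D}  [seen]
Reachable DFA states: {A}, {A,D}, {A,B,D}, {A,B,C,D}.
Accepting DFA states (contain an NFA accepting state): {A}, {A,D}, {A,B,D}, {A,B,C,D}.

4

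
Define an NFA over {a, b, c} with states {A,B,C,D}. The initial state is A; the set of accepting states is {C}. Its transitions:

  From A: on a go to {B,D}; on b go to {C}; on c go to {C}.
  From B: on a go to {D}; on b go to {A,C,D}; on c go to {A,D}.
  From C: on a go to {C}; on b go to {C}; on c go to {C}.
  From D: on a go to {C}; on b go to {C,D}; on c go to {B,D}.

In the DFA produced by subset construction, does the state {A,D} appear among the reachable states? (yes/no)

no

Start state of the DFA: {A}.
{A} --a--> {B,D}  [new]
{A} --b--> {C}  [new]
{A} --c--> {C}  [seen]
{B,D} --a--> {C,D}  [new]
{B,D} --b--> {A,C,D}  [new]
{B,D} --c--> {A,B,D}  [new]
{C} --a--> {C}  [seen]
{C} --b--> {C}  [seen]
{C} --c--> {C}  [seen]
{C,D} --a--> {C}  [seen]
{C,D} --b--> {C,D}  [seen]
{C,D} --c--> {B,C,D}  [new]
{A,C,D} --a--> {B,C,D}  [seen]
{A,C,D} --b--> {C,D}  [seen]
{A,C,D} --c--> {B,C,D}  [seen]
{A,B,D} --a--> {B,C,D}  [seen]
{A,B,D} --b--> {A,C,D}  [seen]
{A,B,D} --c--> {A,B,C,D}  [new]
{B,C,D} --a--> {C,D}  [seen]
{B,C,D} --b--> {A,C,D}  [seen]
{B,C,D} --c--> {A,B,C,D}  [seen]
{A,B,C,D} --a--> {B,C,D}  [seen]
{A,B,C,D} --b--> {A,C,D}  [seen]
{A,B,C,D} --c--> {A,B,C,D}  [seen]
Reachable DFA states: {A}, {B,D}, {C}, {C,D}, {A,C,D}, {A,B,D}, {B,C,D}, {A,B,C,D}.
{A,D} is not among them.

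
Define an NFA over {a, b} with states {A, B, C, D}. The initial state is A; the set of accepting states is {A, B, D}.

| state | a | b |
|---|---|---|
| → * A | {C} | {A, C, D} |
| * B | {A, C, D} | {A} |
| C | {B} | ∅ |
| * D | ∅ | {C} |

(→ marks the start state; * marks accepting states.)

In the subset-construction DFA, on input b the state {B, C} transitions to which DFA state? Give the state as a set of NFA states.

{A}

δ(B,b) = {A}; δ(C,b) = ∅.
Union: {A}.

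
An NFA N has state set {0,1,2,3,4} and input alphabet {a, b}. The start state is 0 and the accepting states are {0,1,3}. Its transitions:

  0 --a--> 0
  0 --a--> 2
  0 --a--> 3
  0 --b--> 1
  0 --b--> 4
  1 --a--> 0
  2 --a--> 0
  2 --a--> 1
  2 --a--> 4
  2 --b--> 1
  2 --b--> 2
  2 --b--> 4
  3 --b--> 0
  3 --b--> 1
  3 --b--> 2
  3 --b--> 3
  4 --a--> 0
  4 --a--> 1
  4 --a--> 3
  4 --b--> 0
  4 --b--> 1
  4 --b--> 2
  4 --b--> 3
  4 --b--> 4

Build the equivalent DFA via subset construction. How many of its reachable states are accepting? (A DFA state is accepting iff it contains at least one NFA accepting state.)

5

Start state of the DFA: {0}.
{0} --a--> {0,2,3}  [new]
{0} --b--> {1,4}  [new]
{0,2,3} --a--> {0,1,2,3,4}  [new]
{0,2,3} --b--> {0,1,2,3,4}  [seen]
{1,4} --a--> {0,1,3}  [new]
{1,4} --b--> {0,1,2,3,4}  [seen]
{0,1,2,3,4} --a--> {0,1,2,3,4}  [seen]
{0,1,2,3,4} --b--> {0,1,2,3,4}  [seen]
{0,1,3} --a--> {0,2,3}  [seen]
{0,1,3} --b--> {0,1,2,3,4}  [seen]
Reachable DFA states: {0}, {0,2,3}, {1,4}, {0,1,2,3,4}, {0,1,3}.
Accepting DFA states (contain an NFA accepting state): {0}, {0,2,3}, {1,4}, {0,1,2,3,4}, {0,1,3}.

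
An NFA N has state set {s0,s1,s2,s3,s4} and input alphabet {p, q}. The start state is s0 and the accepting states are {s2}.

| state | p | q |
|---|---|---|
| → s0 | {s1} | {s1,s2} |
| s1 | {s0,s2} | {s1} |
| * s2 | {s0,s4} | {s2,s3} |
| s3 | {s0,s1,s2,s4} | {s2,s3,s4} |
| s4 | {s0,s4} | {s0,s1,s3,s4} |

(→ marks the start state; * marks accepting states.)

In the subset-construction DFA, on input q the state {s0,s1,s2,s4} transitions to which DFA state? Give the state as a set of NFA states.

{s0,s1,s2,s3,s4}

δ(s0,q) = {s1,s2}; δ(s1,q) = {s1}; δ(s2,q) = {s2,s3}; δ(s4,q) = {s0,s1,s3,s4}.
Union: {s0,s1,s2,s3,s4}.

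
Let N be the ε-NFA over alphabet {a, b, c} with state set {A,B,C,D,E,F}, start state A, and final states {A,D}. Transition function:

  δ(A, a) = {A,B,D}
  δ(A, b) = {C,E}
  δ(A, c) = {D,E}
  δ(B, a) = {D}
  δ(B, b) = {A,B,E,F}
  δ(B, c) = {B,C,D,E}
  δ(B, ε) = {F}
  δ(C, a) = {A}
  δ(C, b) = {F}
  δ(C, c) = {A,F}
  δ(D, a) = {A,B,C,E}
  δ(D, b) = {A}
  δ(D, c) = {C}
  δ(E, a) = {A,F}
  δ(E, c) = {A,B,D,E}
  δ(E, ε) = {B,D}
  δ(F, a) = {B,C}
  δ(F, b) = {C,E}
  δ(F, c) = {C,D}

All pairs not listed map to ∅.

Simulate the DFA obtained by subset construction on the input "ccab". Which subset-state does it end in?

Start: {A}.
δ(A,c) = {D,E}.
Union: {D,E}.
ε-closure gives {B,D,E,F}.
After c: {B,D,E,F}.
δ(B,c) = {B,C,D,E}; δ(D,c) = {C}; δ(E,c) = {A,B,D,E}; δ(F,c) = {C,D}.
Union: {A,B,C,D,E}.
ε-closure gives {A,B,C,D,E,F}.
After c: {A,B,C,D,E,F}.
δ(A,a) = {A,B,D}; δ(B,a) = {D}; δ(C,a) = {A}; δ(D,a) = {A,B,C,E}; δ(E,a) = {A,F}; δ(F,a) = {B,C}.
Union: {A,B,C,D,E,F}.
After a: {A,B,C,D,E,F}.
δ(A,b) = {C,E}; δ(B,b) = {A,B,E,F}; δ(C,b) = {F}; δ(D,b) = {A}; δ(E,b) = ∅; δ(F,b) = {C,E}.
Union: {A,B,C,E,F}.
ε-closure gives {A,B,C,D,E,F}.
After b: {A,B,C,D,E,F}.

{A,B,C,D,E,F}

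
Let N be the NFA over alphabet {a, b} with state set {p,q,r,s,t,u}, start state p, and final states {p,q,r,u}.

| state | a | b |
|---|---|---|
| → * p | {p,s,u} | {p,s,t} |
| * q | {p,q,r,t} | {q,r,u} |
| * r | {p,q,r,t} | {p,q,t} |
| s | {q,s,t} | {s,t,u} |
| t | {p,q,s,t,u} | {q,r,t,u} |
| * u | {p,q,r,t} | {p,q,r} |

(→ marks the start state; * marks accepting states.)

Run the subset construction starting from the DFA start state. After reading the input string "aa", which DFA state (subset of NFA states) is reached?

{p,q,r,s,t,u}

Start: {p}.
δ(p,a) = {p,s,u}.
Union: {p,s,u}.
After a: {p,s,u}.
δ(p,a) = {p,s,u}; δ(s,a) = {q,s,t}; δ(u,a) = {p,q,r,t}.
Union: {p,q,r,s,t,u}.
After a: {p,q,r,s,t,u}.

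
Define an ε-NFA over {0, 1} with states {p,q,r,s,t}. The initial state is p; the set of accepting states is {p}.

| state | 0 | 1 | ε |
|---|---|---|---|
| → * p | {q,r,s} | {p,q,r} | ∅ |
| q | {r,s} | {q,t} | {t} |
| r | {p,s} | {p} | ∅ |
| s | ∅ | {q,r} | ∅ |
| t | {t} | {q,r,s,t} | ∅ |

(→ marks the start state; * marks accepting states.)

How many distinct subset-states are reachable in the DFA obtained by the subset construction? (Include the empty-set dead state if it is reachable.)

5

Start state of the DFA: {p} (ε-closure of the NFA start).
{p} --0--> {q,r,s,t}  [new]
{p} --1--> {p,q,r,t}  [new]
{q,r,s,t} --0--> {p,r,s,t}  [new]
{q,r,s,t} --1--> {p,q,r,s,t}  [new]
{p,q,r,t} --0--> {p,q,r,s,t}  [seen]
{p,q,r,t} --1--> {p,q,r,s,t}  [seen]
{p,r,s,t} --0--> {p,q,r,s,t}  [seen]
{p,r,s,t} --1--> {p,q,r,s,t}  [seen]
{p,q,r,s,t} --0--> {p,q,r,s,t}  [seen]
{p,q,r,s,t} --1--> {p,q,r,s,t}  [seen]
Reachable DFA states: {p}, {q,r,s,t}, {p,q,r,t}, {p,r,s,t}, {p,q,r,s,t}.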